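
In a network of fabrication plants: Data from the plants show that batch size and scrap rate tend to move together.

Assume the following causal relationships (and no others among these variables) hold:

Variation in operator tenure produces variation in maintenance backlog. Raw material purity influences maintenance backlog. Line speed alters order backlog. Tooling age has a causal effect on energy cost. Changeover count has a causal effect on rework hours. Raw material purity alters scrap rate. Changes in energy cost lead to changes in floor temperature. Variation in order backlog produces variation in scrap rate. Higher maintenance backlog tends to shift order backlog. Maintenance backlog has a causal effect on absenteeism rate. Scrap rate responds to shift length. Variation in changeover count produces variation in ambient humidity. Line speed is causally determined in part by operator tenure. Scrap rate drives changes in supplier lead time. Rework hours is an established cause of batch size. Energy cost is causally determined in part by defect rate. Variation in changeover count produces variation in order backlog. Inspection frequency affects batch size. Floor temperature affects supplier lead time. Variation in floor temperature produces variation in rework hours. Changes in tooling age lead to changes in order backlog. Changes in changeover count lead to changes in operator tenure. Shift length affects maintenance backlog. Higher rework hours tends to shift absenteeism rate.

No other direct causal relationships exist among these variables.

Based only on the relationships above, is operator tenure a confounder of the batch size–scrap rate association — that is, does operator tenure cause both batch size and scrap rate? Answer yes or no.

Operator tenure has no stated causal path to batch size. A confounder must cause both variables, so operator tenure does not qualify.

no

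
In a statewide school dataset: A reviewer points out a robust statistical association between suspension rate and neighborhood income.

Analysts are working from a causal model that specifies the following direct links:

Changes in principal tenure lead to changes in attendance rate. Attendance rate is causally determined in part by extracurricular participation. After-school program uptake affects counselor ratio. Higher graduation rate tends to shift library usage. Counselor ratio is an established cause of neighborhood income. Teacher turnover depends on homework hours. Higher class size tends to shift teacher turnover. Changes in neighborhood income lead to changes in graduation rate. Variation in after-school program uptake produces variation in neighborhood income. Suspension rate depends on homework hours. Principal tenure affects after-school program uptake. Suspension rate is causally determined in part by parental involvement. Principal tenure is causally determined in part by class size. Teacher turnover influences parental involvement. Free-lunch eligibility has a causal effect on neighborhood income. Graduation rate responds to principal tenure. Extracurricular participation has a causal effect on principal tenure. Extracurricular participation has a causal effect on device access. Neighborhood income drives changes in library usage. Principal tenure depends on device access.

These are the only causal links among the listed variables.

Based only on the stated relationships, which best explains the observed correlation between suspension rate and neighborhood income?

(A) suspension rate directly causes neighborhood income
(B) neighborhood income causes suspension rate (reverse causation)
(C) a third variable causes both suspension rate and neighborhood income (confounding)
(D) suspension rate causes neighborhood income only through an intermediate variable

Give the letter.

C

Class size causes suspension rate (class size → teacher turnover → parental involvement → suspension rate) and neighborhood income (class size → principal tenure → after-school program uptake → neighborhood income) — a common cause creating the correlation.
There is no stated path from suspension rate to neighborhood income or from neighborhood income to suspension rate, so neither direct nor reverse causation applies.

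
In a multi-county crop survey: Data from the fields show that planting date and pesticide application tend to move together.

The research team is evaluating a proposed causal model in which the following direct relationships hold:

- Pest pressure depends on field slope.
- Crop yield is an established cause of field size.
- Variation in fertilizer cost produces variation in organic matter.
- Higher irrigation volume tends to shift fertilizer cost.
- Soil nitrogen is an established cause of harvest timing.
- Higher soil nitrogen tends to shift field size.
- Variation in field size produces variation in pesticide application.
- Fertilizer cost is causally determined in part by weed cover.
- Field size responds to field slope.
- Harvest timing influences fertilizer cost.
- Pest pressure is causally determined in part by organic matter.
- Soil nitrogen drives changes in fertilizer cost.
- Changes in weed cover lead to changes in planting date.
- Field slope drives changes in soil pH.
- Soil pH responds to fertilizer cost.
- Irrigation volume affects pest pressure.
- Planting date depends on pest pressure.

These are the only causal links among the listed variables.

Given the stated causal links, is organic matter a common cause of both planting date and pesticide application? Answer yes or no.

Organic matter has no stated causal path to pesticide application. A confounder must cause both variables, so organic matter does not qualify.

no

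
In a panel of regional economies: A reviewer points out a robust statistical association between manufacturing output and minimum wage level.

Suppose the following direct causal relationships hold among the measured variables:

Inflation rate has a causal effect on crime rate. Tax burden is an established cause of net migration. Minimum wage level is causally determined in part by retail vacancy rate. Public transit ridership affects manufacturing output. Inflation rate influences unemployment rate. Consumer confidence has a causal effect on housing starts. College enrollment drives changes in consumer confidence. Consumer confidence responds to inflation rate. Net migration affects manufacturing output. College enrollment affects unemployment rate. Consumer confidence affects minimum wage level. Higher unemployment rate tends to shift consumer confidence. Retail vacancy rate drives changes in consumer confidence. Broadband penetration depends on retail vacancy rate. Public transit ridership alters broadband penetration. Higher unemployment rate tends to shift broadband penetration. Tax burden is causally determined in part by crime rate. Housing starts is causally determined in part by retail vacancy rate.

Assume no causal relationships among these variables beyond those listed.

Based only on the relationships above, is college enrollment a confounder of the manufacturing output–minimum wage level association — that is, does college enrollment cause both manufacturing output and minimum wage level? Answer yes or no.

College enrollment has no stated causal path to manufacturing output. A confounder must cause both variables, so college enrollment does not qualify.

no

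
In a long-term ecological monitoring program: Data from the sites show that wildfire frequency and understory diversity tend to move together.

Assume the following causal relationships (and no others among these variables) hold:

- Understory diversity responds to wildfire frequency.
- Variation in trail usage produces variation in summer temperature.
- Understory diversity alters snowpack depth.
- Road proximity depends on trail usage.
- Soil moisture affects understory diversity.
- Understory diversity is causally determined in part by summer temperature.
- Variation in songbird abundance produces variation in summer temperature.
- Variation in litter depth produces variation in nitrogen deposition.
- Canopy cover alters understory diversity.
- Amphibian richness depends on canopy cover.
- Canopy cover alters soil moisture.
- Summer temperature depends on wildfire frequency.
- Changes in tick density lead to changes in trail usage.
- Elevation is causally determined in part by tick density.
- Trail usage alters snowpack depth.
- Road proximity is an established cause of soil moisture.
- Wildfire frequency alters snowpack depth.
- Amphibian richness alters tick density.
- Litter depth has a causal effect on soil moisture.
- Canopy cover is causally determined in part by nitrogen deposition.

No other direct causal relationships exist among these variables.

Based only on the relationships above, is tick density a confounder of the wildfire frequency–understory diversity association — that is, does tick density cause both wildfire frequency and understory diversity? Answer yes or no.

Tick density has no stated causal path to wildfire frequency. A confounder must cause both variables, so tick density does not qualify.

no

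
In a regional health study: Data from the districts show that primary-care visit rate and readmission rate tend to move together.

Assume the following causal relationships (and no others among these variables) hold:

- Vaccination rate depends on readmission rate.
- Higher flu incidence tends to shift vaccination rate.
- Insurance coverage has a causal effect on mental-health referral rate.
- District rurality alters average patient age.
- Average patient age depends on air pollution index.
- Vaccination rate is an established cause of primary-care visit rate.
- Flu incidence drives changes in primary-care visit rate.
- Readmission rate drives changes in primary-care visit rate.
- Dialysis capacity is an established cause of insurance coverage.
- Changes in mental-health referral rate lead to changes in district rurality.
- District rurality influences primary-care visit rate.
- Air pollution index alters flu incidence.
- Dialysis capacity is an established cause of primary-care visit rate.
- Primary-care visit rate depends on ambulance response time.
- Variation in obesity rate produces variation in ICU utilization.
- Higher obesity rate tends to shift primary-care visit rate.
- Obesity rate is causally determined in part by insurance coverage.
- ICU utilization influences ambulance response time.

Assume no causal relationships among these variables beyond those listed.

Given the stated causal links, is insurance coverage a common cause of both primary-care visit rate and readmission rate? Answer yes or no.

no

Insurance coverage has no stated causal path to readmission rate. A confounder must cause both variables, so insurance coverage does not qualify.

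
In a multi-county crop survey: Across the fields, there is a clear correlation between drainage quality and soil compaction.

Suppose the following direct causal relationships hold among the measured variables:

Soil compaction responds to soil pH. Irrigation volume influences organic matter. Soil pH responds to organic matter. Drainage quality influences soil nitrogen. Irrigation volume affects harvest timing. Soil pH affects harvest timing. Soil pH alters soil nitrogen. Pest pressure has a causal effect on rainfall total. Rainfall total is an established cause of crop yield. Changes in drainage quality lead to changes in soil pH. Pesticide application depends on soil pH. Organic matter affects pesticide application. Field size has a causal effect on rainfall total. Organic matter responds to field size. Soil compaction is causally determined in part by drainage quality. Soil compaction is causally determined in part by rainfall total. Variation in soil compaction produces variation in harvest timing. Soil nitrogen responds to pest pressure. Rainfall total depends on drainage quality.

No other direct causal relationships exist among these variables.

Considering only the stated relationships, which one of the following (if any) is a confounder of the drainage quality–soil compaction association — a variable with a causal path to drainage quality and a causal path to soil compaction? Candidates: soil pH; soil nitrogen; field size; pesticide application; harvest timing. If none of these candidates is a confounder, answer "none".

None of the listed candidates has causal paths to both drainage quality and soil compaction in the stated relationships, so none is a common cause.

none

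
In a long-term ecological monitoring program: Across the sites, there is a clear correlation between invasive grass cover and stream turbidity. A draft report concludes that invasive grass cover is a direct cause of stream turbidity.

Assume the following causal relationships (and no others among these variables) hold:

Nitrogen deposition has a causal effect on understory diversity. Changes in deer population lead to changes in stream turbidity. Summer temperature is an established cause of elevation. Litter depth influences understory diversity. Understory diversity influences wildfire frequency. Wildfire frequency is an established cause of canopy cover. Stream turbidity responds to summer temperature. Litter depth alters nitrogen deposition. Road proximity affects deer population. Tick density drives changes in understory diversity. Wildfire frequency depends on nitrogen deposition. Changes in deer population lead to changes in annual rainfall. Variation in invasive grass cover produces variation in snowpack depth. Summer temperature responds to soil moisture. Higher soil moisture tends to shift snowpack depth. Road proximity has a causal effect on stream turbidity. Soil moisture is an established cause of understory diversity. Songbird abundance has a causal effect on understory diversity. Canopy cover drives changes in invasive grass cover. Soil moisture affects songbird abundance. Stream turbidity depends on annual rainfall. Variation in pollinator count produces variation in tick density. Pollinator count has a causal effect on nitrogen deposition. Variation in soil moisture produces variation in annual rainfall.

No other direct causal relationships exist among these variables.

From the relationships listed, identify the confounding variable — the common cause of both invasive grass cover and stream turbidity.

Soil moisture has a causal path to invasive grass cover (soil moisture → understory diversity → wildfire frequency → canopy cover → invasive grass cover) and a separate causal path to stream turbidity (soil moisture → annual rainfall → stream turbidity), so it is a common cause of both.
No stated relationship gives invasive grass cover a causal route to stream turbidity, so the correlation is explained by the shared upstream cause rather than a direct effect.

soil moisture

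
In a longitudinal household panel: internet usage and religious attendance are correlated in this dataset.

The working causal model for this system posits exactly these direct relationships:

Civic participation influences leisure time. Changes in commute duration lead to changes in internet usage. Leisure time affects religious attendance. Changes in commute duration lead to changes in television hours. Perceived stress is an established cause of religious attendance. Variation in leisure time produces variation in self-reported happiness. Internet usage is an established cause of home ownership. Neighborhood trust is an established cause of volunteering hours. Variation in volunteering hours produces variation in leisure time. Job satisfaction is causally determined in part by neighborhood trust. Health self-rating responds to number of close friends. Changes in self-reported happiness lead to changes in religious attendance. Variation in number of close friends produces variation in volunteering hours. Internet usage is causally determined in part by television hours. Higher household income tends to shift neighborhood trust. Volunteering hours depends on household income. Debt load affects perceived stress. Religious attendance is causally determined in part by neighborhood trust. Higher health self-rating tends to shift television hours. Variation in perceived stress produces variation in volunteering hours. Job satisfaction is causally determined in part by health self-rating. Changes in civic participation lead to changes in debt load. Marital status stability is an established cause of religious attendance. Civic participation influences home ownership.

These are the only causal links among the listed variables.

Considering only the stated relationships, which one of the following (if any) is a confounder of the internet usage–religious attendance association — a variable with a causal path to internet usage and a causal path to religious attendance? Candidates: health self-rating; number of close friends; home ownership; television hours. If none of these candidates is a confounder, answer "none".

number of close friends

Number of close friends causes internet usage (number of close friends → health self-rating → television hours → internet usage) and also causes religious attendance (number of close friends → volunteering hours → leisure time → religious attendance); it is a common cause of both.
Each of the other candidates lacks a causal path to at least one of internet usage and religious attendance, so they do not confound the relationship.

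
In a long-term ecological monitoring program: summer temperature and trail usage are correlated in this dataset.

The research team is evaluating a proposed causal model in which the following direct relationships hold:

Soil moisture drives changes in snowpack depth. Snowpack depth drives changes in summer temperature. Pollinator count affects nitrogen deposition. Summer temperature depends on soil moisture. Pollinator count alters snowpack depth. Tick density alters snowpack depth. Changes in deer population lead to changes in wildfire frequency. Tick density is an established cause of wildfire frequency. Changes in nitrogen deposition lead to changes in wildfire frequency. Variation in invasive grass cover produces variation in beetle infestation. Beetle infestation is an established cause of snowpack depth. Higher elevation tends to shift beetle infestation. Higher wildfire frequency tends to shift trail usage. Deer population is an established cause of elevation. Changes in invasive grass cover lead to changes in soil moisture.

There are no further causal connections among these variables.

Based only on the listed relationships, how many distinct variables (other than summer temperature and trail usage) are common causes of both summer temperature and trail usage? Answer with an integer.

3

The common causes are: deer population (to summer temperature via deer population → elevation → beetle infestation → snowpack depth → summer temperature; to trail usage via deer population → wildfire frequency → trail usage); pollinator count (to summer temperature via pollinator count → snowpack depth → summer temperature; to trail usage via pollinator count → nitrogen deposition → wildfire frequency → trail usage); tick density (to summer temperature via tick density → snowpack depth → summer temperature; to trail usage via tick density → wildfire frequency → trail usage).
Every other variable lacks a causal path to at least one of summer temperature and trail usage.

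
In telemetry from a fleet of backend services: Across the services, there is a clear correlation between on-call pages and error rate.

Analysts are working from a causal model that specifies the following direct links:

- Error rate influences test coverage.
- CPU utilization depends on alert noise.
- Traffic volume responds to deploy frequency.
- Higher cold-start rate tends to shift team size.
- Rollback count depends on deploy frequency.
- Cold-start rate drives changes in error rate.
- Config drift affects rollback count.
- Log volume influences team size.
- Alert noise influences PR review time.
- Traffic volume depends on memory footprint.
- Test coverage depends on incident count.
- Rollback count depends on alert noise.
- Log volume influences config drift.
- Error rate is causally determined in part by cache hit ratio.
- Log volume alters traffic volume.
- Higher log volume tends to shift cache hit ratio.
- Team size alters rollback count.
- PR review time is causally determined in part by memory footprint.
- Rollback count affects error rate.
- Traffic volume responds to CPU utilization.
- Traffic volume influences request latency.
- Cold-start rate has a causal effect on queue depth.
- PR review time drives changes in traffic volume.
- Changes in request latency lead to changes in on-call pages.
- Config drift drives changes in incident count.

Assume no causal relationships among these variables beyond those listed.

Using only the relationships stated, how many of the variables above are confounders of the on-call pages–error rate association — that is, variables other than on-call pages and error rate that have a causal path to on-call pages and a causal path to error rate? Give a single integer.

3

The common causes are: alert noise (to on-call pages via alert noise → PR review time → traffic volume → request latency → on-call pages; to error rate via alert noise → rollback count → error rate); deploy frequency (to on-call pages via deploy frequency → traffic volume → request latency → on-call pages; to error rate via deploy frequency → rollback count → error rate); log volume (to on-call pages via log volume → traffic volume → request latency → on-call pages; to error rate via log volume → cache hit ratio → error rate).
Every other variable lacks a causal path to at least one of on-call pages and error rate.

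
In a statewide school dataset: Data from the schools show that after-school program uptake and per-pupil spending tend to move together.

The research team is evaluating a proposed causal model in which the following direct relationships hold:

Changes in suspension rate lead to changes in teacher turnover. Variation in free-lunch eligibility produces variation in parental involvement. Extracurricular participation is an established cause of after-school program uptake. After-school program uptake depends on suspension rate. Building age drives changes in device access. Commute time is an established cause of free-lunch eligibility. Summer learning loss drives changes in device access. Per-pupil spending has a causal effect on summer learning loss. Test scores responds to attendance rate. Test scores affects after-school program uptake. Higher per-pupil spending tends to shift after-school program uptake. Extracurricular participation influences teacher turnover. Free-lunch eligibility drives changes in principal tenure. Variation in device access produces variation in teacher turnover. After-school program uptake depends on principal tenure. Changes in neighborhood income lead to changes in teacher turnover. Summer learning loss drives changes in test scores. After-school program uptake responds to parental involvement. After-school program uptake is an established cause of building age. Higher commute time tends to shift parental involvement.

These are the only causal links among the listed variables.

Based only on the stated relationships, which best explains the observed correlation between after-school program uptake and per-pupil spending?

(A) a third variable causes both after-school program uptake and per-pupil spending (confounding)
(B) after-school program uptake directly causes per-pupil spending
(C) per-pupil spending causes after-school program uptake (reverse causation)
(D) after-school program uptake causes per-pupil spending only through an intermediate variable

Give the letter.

The stated link runs per-pupil spending → after-school program uptake; after-school program uptake has no causal path to per-pupil spending. No variable causes both, so confounding is ruled out. The correlation reflects reverse causation.

C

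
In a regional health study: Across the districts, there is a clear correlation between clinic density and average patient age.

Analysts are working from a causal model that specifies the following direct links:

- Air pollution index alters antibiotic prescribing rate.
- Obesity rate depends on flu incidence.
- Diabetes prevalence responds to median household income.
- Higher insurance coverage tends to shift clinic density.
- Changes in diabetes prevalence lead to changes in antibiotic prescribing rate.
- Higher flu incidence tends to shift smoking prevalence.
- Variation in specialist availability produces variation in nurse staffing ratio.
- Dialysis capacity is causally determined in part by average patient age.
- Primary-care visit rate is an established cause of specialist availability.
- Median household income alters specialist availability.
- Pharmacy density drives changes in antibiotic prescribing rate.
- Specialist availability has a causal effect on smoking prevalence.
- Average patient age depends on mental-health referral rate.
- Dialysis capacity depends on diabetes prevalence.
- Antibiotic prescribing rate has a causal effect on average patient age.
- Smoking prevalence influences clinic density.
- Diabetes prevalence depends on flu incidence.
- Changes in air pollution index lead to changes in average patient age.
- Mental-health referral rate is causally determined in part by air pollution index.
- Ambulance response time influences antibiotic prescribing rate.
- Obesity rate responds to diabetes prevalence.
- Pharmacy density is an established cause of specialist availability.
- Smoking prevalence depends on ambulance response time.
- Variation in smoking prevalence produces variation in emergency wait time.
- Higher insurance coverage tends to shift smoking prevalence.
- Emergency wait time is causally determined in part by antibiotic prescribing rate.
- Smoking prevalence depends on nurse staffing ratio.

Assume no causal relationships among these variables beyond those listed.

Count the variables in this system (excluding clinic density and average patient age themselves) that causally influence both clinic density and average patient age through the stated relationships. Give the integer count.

4

The common causes are: ambulance response time (to clinic density via ambulance response time → smoking prevalence → clinic density; to average patient age via ambulance response time → antibiotic prescribing rate → average patient age); flu incidence (to clinic density via flu incidence → smoking prevalence → clinic density; to average patient age via flu incidence → diabetes prevalence → antibiotic prescribing rate → average patient age); median household income (to clinic density via median household income → specialist availability → smoking prevalence → clinic density; to average patient age via median household income → diabetes prevalence → antibiotic prescribing rate → average patient age); pharmacy density (to clinic density via pharmacy density → specialist availability → smoking prevalence → clinic density; to average patient age via pharmacy density → antibiotic prescribing rate → average patient age).
Every other variable lacks a causal path to at least one of clinic density and average patient age.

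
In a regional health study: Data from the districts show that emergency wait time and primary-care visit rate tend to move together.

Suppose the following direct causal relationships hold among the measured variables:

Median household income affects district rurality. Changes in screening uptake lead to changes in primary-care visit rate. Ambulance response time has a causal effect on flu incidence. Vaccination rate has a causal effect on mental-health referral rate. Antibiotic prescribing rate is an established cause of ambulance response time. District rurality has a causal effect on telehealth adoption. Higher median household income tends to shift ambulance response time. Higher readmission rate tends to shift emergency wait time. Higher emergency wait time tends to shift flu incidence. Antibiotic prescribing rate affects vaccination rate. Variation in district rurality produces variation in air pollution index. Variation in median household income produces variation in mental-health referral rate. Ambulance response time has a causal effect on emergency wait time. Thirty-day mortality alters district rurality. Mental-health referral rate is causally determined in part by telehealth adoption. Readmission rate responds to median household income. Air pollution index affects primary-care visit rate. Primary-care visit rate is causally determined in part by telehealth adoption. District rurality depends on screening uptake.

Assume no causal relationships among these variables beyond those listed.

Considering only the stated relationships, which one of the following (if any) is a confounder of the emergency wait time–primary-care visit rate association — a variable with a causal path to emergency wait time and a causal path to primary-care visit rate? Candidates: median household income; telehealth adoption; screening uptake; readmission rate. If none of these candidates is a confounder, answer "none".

Median household income causes emergency wait time (median household income → readmission rate → emergency wait time) and also causes primary-care visit rate (median household income → district rurality → air pollution index → primary-care visit rate); it is a common cause of both.
Each of the other candidates lacks a causal path to at least one of emergency wait time and primary-care visit rate, so they do not confound the relationship.

median household income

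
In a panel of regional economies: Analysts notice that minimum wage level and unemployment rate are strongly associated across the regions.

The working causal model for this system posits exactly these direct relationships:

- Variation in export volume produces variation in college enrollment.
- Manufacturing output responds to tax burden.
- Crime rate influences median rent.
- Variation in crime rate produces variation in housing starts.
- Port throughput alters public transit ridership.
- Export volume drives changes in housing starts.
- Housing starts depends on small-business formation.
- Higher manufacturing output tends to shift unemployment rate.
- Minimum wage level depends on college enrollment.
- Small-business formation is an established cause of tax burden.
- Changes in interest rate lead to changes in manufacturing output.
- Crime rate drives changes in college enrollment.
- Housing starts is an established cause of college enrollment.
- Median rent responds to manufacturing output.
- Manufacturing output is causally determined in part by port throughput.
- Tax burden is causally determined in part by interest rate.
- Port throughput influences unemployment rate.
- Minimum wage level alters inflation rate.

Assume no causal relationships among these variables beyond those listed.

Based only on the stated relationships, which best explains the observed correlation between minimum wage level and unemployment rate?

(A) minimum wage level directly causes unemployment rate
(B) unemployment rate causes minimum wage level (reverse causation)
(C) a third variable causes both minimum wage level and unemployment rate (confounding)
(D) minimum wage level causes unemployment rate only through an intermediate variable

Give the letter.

Small-business formation causes minimum wage level (small-business formation → housing starts → college enrollment → minimum wage level) and unemployment rate (small-business formation → tax burden → manufacturing output → unemployment rate) — a common cause creating the correlation.
There is no stated path from minimum wage level to unemployment rate or from unemployment rate to minimum wage level, so neither direct nor reverse causation applies.

C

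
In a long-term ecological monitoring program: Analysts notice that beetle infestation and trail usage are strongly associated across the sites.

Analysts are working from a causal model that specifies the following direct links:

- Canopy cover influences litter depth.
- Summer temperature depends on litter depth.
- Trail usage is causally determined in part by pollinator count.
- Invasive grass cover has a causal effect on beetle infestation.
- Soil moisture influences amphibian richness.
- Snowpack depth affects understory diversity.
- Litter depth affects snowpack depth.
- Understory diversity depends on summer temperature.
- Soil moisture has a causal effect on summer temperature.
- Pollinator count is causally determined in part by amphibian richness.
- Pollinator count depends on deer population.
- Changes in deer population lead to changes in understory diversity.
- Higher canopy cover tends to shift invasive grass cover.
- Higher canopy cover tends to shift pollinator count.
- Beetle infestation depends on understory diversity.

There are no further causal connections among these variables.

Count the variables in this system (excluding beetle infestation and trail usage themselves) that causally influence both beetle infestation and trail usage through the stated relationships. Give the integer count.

3

The common causes are: canopy cover (to beetle infestation via canopy cover → invasive grass cover → beetle infestation; to trail usage via canopy cover → pollinator count → trail usage); deer population (to beetle infestation via deer population → understory diversity → beetle infestation; to trail usage via deer population → pollinator count → trail usage); soil moisture (to beetle infestation via soil moisture → summer temperature → understory diversity → beetle infestation; to trail usage via soil moisture → amphibian richness → pollinator count → trail usage).
Every other variable lacks a causal path to at least one of beetle infestation and trail usage.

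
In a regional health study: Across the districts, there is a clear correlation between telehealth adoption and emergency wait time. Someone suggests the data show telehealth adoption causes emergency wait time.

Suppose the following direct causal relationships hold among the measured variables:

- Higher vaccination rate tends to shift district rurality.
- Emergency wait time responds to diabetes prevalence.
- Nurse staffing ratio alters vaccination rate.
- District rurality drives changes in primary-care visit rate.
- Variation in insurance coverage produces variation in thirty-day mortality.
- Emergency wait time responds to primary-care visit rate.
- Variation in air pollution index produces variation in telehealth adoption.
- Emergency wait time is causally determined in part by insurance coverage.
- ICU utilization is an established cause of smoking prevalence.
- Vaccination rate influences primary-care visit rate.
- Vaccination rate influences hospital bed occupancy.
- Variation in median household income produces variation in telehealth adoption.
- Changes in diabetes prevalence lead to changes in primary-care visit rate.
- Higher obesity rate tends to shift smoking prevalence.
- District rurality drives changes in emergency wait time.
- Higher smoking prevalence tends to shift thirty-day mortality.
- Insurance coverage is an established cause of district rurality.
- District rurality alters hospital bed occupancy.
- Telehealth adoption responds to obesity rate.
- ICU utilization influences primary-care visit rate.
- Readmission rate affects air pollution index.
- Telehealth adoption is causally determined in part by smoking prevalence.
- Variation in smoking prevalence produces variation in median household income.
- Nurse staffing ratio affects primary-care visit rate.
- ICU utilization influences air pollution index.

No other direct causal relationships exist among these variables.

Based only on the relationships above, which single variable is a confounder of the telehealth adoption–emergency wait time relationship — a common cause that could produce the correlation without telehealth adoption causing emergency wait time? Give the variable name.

ICU utilization

ICU utilization has a causal path to telehealth adoption (ICU utilization → smoking prevalence → telehealth adoption) and a separate causal path to emergency wait time (ICU utilization → primary-care visit rate → emergency wait time), so it is a common cause of both.
No stated relationship gives telehealth adoption a causal route to emergency wait time, so the correlation is explained by the shared upstream cause rather than a direct effect.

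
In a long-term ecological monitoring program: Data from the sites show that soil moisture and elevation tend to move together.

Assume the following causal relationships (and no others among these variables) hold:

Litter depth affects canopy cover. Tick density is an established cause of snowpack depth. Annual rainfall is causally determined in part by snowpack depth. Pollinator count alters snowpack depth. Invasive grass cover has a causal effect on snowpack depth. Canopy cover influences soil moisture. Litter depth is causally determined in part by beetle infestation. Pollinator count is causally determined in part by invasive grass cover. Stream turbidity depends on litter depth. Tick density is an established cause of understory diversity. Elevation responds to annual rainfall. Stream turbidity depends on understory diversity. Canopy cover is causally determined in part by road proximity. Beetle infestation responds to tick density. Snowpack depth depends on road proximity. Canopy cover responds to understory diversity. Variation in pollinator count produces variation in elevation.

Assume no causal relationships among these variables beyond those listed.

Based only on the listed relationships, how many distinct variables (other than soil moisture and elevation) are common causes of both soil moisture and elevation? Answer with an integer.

The common causes are: road proximity (to soil moisture via road proximity → canopy cover → soil moisture; to elevation via road proximity → snowpack depth → annual rainfall → elevation); tick density (to soil moisture via tick density → understory diversity → canopy cover → soil moisture; to elevation via tick density → snowpack depth → annual rainfall → elevation).
Every other variable lacks a causal path to at least one of soil moisture and elevation.

2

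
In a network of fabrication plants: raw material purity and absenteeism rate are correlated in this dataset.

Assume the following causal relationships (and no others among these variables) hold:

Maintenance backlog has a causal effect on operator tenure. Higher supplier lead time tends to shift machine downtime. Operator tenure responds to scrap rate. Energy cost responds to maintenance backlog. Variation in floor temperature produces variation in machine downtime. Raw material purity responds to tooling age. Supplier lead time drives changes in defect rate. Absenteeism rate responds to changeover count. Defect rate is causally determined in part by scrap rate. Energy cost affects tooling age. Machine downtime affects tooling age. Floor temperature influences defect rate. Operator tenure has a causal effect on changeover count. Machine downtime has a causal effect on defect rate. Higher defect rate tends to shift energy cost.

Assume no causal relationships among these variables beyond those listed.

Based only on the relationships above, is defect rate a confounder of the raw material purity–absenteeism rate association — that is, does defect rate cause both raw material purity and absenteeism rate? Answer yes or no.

no

Defect rate has no stated causal path to absenteeism rate. A confounder must cause both variables, so defect rate does not qualify.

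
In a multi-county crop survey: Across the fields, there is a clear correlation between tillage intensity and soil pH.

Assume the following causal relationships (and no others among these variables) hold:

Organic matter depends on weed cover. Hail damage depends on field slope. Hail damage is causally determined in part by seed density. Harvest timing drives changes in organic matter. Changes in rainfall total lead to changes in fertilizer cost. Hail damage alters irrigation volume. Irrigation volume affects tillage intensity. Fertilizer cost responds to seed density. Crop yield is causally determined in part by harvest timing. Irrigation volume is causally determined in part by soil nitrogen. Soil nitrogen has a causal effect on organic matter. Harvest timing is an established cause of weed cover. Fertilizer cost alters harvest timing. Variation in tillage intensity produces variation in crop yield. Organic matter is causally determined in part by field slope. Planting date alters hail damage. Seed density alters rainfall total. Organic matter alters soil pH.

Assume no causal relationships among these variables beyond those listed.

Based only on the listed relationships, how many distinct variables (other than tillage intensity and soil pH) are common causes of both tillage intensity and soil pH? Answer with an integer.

The common causes are: field slope (to tillage intensity via field slope → hail damage → irrigation volume → tillage intensity; to soil pH via field slope → organic matter → soil pH); seed density (to tillage intensity via seed density → hail damage → irrigation volume → tillage intensity; to soil pH via seed density → fertilizer cost → harvest timing → organic matter → soil pH); soil nitrogen (to tillage intensity via soil nitrogen → irrigation volume → tillage intensity; to soil pH via soil nitrogen → organic matter → soil pH).
Every other variable lacks a causal path to at least one of tillage intensity and soil pH.

3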